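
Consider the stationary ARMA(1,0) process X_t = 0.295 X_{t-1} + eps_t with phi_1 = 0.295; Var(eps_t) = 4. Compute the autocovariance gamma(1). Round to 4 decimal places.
\gamma(1) = 1.2925

Multiply the model equation by X_{t-k} and take expectations. With theta_0 = psi_0 = 1 and psi_j the MA(infinity) weights, this gives
  gamma(k) - sum_i phi_i gamma(k-i) = c_k,
  c_k = sigma^2 * sum_{j=k..q} theta_j psi_{j-k}   (c_k = 0 for k > q),
using gamma(-m) = gamma(m).
Pure AR (q = 0): c_0 = sigma^2 = 4, c_k = 0 for k >= 1.
Equations for k = 0 and k = 1 (AR order 1):
  gamma(0) = phi_1 gamma(1) + c_0
  gamma(1) = phi_1 gamma(0) + c_1
Substituting the second into the first: gamma(0) (1 - phi_1^2) = c_0 + phi_1 c_1, so
  gamma(0) = c_0 / (1 - phi_1^2) = 4 / (1 - (0.295)^2) = 4 / 0.912975 = 4.381281.
  gamma(1) = phi_1 gamma(0) = (0.295)(4.381281) = 1.292478.
Therefore gamma(1) = 1.2925 (to 4 decimal places).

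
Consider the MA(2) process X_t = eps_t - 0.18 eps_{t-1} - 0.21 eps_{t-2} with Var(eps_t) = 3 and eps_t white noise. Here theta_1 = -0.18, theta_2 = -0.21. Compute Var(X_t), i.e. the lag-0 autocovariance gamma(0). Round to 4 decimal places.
\gamma(0) = 3.2295

For an MA(q) process X_t = eps_t + sum_i theta_i eps_{t-i} with
Var(eps_t) = sigma^2, the variance is
  gamma(0) = sigma^2 * (1 + sum_i theta_i^2).
  sum_i theta_i^2 = (-0.18)^2 + (-0.21)^2 = 0.0324 + 0.0441 = 0.0765.
  gamma(0) = 3 * (1 + 0.0765) = 3 * 1.0765 = 3.2295.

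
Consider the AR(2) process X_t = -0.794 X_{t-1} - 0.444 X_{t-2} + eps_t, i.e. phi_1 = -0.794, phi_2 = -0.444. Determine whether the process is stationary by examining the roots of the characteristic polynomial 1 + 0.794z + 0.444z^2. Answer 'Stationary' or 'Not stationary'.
\text{Stationary}

The AR(p) characteristic polynomial is P(z) = 1 + 0.794z + 0.444z^2.
Stationarity requires all roots to lie outside the unit circle, i.e. |z| > 1 for every root.
Set 1 + (0.794) z + (0.444) z^2 = 0, i.e. a z^2 + b z + c = 0 with a = 0.444, b = 0.794, c = 1.
Discriminant D = b^2 - 4ac = (0.794)^2 - 4*(0.444)*1 = 0.630436 - (1.776) = -1.145564.
D < 0, so the roots are the complex-conjugate pair z = (-b +/- i sqrt(-D)) / (2a) = -0.8941 +/- 1.2053i.
For a conjugate pair |z|^2 = z * conj(z) = (product of roots) = c/a = 1/(0.444) = 2.252252, so |z| = sqrt(2.252252) = 1.5008 for both roots.
Moduli of all roots: 1.5008, 1.5008.
All moduli strictly greater than 1? Yes.
Verdict: Stationary.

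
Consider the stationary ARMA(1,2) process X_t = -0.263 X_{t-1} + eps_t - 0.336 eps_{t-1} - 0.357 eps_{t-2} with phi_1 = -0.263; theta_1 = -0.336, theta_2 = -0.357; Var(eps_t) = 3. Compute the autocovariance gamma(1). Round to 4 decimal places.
\gamma(1) = -1.4723

Multiply the model equation by X_{t-k} and take expectations. With theta_0 = psi_0 = 1 and psi_j the MA(infinity) weights, this gives
  gamma(k) - sum_i phi_i gamma(k-i) = c_k,
  c_k = sigma^2 * sum_{j=k..q} theta_j psi_{j-k}   (c_k = 0 for k > q),
using gamma(-m) = gamma(m).
psi-weights needed (psi_j = theta_j + sum_i phi_i psi_{j-i}):
  psi_1 = theta_1 + phi_1 = -0.336 + (-0.263) = -0.599
  psi_2 = theta_2 + phi_1 psi_1 = -0.357 + (-0.263)(-0.599) = -0.199463
Right-hand sides:
  c_0 = sigma^2 (1 + theta_1 psi_1 + theta_2 psi_2) = 3 * (1 + (-0.336)(-0.599) + (-0.357)(-0.199463)) = 3 * 1.272472 = 3.817417
  c_1 = sigma^2 (theta_1 + theta_2 psi_1) = 3 * (-0.336 + (-0.357)(-0.599)) = -0.366471
  c_2 = sigma^2 theta_2 = 3 * (-0.357) = -1.071
Equations for k = 0 and k = 1 (AR order 1):
  gamma(0) = phi_1 gamma(1) + c_0
  gamma(1) = phi_1 gamma(0) + c_1
Substituting the second into the first: gamma(0) (1 - phi_1^2) = c_0 + phi_1 c_1, so
  gamma(0) = (c_0 + phi_1 c_1) / (1 - phi_1^2) = (3.817417 + (-0.263)(-0.366471)) / (1 - (-0.263)^2) = 3.913799 / 0.930831 = 4.204629.
  gamma(1) = phi_1 gamma(0) + c_1 = (-0.263)(4.204629) + (-0.366471) = -1.472288.
Therefore gamma(1) = -1.4723 (to 4 decimal places).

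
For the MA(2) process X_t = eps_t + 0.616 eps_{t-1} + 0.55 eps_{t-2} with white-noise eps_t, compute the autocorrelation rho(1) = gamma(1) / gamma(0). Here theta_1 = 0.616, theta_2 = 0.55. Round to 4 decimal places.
\rho(1) = 0.5677

For an MA(q) process with theta_0 = 1, the autocovariance is
  gamma(k) = sigma^2 * sum_{i=0..q-k} theta_i * theta_{i+k},
and rho(k) = gamma(k) / gamma(0). Sigma^2 cancels.
  numerator   = (1)*(0.616) + (0.616)*(0.55) = 0.9548.
  denominator = (1)^2 + (0.616)^2 + (0.55)^2 = 1.681956.
  rho(1) = 0.9548 / 1.681956 = 0.5677.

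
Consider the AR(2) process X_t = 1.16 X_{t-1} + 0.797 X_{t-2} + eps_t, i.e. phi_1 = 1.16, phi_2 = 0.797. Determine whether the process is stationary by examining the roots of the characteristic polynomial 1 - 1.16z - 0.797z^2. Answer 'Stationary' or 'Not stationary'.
\text{Not stationary}

The AR(p) characteristic polynomial is P(z) = 1 - 1.16z - 0.797z^2.
Stationarity requires all roots to lie outside the unit circle, i.e. |z| > 1 for every root.
Set 1 + (-1.16) z + (-0.797) z^2 = 0, i.e. a z^2 + b z + c = 0 with a = -0.797, b = -1.16, c = 1.
Discriminant D = b^2 - 4ac = (-1.16)^2 - 4*(-0.797)*1 = 1.3456 - (-3.188) = 4.5336.
D >= 0, so the roots are real: z = (-b +/- sqrt(D)) / (2a) = (1.16 +/- 2.129225) / (-1.594).
  z_1 = (1.16 + 2.129225) / (-1.594) = -2.0635,   |z_1| = 2.0635.
  z_2 = (1.16 - 2.129225) / (-1.594) = 0.608,   |z_2| = 0.608.
Moduli of all roots: 2.0635, 0.6080.
All moduli strictly greater than 1? No.
Verdict: Not stationary.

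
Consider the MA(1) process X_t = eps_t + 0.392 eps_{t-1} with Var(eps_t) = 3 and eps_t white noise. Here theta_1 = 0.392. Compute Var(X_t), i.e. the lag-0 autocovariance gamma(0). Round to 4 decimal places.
\gamma(0) = 3.4610

For an MA(q) process X_t = eps_t + sum_i theta_i eps_{t-i} with
Var(eps_t) = sigma^2, the variance is
  gamma(0) = sigma^2 * (1 + sum_i theta_i^2).
  sum_i theta_i^2 = (0.392)^2 = 0.153664.
  gamma(0) = 3 * (1 + 0.153664) = 3 * 1.153664 = 3.460992, which rounds to 3.4610.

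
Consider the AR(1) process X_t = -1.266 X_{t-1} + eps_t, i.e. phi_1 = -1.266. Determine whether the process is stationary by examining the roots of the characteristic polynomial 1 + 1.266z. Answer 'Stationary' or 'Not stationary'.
\text{Not stationary}

The AR(p) characteristic polynomial is P(z) = 1 + 1.266z.
Stationarity requires all roots to lie outside the unit circle, i.e. |z| > 1 for every root.
This is linear in z: 1 + (1.266) z = 0  =>  z = -1/(1.266) = -0.789889,  |z| = 0.789889.
Moduli of all roots: 0.7899.
All moduli strictly greater than 1? No.
Verdict: Not stationary.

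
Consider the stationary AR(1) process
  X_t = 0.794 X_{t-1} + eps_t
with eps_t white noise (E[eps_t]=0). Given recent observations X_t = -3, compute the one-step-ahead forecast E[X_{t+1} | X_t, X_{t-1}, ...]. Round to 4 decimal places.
E[X_{t+1} \mid \mathcal F_t] = -2.3820

For an AR(p) model X_t = c + sum_i phi_i X_{t-i} + eps_t, the
one-step-ahead conditional mean is
  E[X_{t+1} | X_t, ...] = c + sum_i phi_i X_{t+1-i}.
Substitute known values:
  E[X_{t+1} | ...] = (0.794) * (-3)
                   = -2.3820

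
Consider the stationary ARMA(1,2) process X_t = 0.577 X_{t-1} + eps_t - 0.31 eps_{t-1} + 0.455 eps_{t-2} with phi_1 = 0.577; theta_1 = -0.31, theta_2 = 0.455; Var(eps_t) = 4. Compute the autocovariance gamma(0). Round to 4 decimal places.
\gamma(0) = 6.5095

Multiply the model equation by X_{t-k} and take expectations. With theta_0 = psi_0 = 1 and psi_j the MA(infinity) weights, this gives
  gamma(k) - sum_i phi_i gamma(k-i) = c_k,
  c_k = sigma^2 * sum_{j=k..q} theta_j psi_{j-k}   (c_k = 0 for k > q),
using gamma(-m) = gamma(m).
psi-weights needed (psi_j = theta_j + sum_i phi_i psi_{j-i}):
  psi_1 = theta_1 + phi_1 = -0.31 + (0.577) = 0.267
  psi_2 = theta_2 + phi_1 psi_1 = 0.455 + (0.577)(0.267) = 0.609059
Right-hand sides:
  c_0 = sigma^2 (1 + theta_1 psi_1 + theta_2 psi_2) = 4 * (1 + (-0.31)(0.267) + (0.455)(0.609059)) = 4 * 1.194352 = 4.777407
  c_1 = sigma^2 (theta_1 + theta_2 psi_1) = 4 * (-0.31 + (0.455)(0.267)) = -0.75406
  c_2 = sigma^2 theta_2 = 4 * (0.455) = 1.82
Equations for k = 0 and k = 1 (AR order 1):
  gamma(0) = phi_1 gamma(1) + c_0
  gamma(1) = phi_1 gamma(0) + c_1
Substituting the second into the first: gamma(0) (1 - phi_1^2) = c_0 + phi_1 c_1, so
  gamma(0) = (c_0 + phi_1 c_1) / (1 - phi_1^2) = (4.777407 + (0.577)(-0.75406)) / (1 - (0.577)^2) = 4.342315 / 0.667071 = 6.509524.
Therefore gamma(0) = 6.5095 (to 4 decimal places).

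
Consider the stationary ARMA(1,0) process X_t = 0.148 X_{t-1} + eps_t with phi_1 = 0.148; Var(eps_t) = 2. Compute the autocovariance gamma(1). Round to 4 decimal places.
\gamma(1) = 0.3026

Multiply the model equation by X_{t-k} and take expectations. With theta_0 = psi_0 = 1 and psi_j the MA(infinity) weights, this gives
  gamma(k) - sum_i phi_i gamma(k-i) = c_k,
  c_k = sigma^2 * sum_{j=k..q} theta_j psi_{j-k}   (c_k = 0 for k > q),
using gamma(-m) = gamma(m).
Pure AR (q = 0): c_0 = sigma^2 = 2, c_k = 0 for k >= 1.
Equations for k = 0 and k = 1 (AR order 1):
  gamma(0) = phi_1 gamma(1) + c_0
  gamma(1) = phi_1 gamma(0) + c_1
Substituting the second into the first: gamma(0) (1 - phi_1^2) = c_0 + phi_1 c_1, so
  gamma(0) = c_0 / (1 - phi_1^2) = 2 / (1 - (0.148)^2) = 2 / 0.978096 = 2.044789.
  gamma(1) = phi_1 gamma(0) = (0.148)(2.044789) = 0.302629.
Therefore gamma(1) = 0.3026 (to 4 decimal places).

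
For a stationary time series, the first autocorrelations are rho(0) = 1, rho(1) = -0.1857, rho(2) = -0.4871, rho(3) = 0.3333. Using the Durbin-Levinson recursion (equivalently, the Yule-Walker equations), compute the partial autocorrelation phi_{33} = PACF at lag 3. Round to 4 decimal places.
\phi_{33} = 0.1370

The PACF at lag k is phi_{kk}, the last component of the solution
to the Yule-Walker system G_k phi = r_k where
  (G_k)_{ij} = rho(|i - j|), (r_k)_i = rho(i), i,j = 1..k.
Equivalently, Durbin-Levinson gives phi_{kk} iteratively:
  phi_{11} = rho(1)
  phi_{kk} = [rho(k) - sum_{j=1..k-1} phi_{k-1,j} rho(k-j)]
            / [1 - sum_{j=1..k-1} phi_{k-1,j} rho(j)],
  phi_{k,j} = phi_{k-1,j} - phi_{kk} phi_{k-1,k-j},  j = 1..k-1.
Step k = 1:
  phi_11 = rho(1) = -0.1857.
Step k = 2:
  phi_22 = [rho(2) - phi_11 rho(1)] / [1 - phi_11 rho(1)] = [-0.4871 - (-0.1857)(-0.1857)] / [1 - (-0.1857)(-0.1857)]
         = -0.52158449 / 0.96551551 = -0.540213.
  Update: phi_21 = phi_11 - phi_22 phi_11 = -0.1857 - (-0.540213)(-0.1857) = -0.286018.
Step k = 3:
  phi_33 = [rho(3) - phi_21 rho(2) - phi_22 rho(1)] / [1 - phi_21 rho(1) - phi_22 rho(2)]
    numerator   = 0.3333 - (-0.286018)(-0.4871) - (-0.540213)(-0.1857) = 0.09366316
    denominator = 1 - (-0.286018)(-0.1857) - (-0.540213)(-0.4871) = 0.68374854
  phi_33 = 0.09366316 / 0.68374854 = 0.137.
Therefore phi_{33} = 0.1370.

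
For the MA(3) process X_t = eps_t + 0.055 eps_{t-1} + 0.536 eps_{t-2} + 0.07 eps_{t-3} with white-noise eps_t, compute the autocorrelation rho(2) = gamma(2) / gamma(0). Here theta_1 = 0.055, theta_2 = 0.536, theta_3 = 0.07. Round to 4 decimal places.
\rho(2) = 0.4168

For an MA(q) process with theta_0 = 1, the autocovariance is
  gamma(k) = sigma^2 * sum_{i=0..q-k} theta_i * theta_{i+k},
and rho(k) = gamma(k) / gamma(0). Sigma^2 cancels.
  numerator   = (1)*(0.536) + (0.055)*(0.07) = 0.53985.
  denominator = (1)^2 + (0.055)^2 + (0.536)^2 + (0.07)^2 = 1.295221.
  rho(2) = 0.53985 / 1.295221 = 0.4168.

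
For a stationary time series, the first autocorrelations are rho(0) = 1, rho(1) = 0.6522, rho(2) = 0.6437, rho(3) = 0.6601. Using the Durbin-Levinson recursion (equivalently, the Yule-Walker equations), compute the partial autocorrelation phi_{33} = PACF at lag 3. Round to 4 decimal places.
\phi_{33} = 0.3091

The PACF at lag k is phi_{kk}, the last component of the solution
to the Yule-Walker system G_k phi = r_k where
  (G_k)_{ij} = rho(|i - j|), (r_k)_i = rho(i), i,j = 1..k.
Equivalently, Durbin-Levinson gives phi_{kk} iteratively:
  phi_{11} = rho(1)
  phi_{kk} = [rho(k) - sum_{j=1..k-1} phi_{k-1,j} rho(k-j)]
            / [1 - sum_{j=1..k-1} phi_{k-1,j} rho(j)],
  phi_{k,j} = phi_{k-1,j} - phi_{kk} phi_{k-1,k-j},  j = 1..k-1.
Step k = 1:
  phi_11 = rho(1) = 0.6522.
Step k = 2:
  phi_22 = [rho(2) - phi_11 rho(1)] / [1 - phi_11 rho(1)] = [0.6437 - (0.6522)(0.6522)] / [1 - (0.6522)(0.6522)]
         = 0.21833516 / 0.57463516 = 0.379954.
  Update: phi_21 = phi_11 - phi_22 phi_11 = 0.6522 - (0.379954)(0.6522) = 0.404394.
Step k = 3:
  phi_33 = [rho(3) - phi_21 rho(2) - phi_22 rho(1)] / [1 - phi_21 rho(1) - phi_22 rho(2)]
    numerator   = 0.6601 - (0.404394)(0.6437) - (0.379954)(0.6522) = 0.15198549
    denominator = 1 - (0.404394)(0.6522) - (0.379954)(0.6437) = 0.49167775
  phi_33 = 0.15198549 / 0.49167775 = 0.3091.
Therefore phi_{33} = 0.3091.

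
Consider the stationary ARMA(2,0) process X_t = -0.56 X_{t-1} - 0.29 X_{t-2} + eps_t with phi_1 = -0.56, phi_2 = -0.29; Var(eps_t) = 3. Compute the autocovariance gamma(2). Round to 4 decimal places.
\gamma(2) = -0.1893

Multiply the model equation by X_{t-k} and take expectations. With theta_0 = psi_0 = 1 and psi_j the MA(infinity) weights, this gives
  gamma(k) - sum_i phi_i gamma(k-i) = c_k,
  c_k = sigma^2 * sum_{j=k..q} theta_j psi_{j-k}   (c_k = 0 for k > q),
using gamma(-m) = gamma(m).
Pure AR (q = 0): c_0 = sigma^2 = 3, c_k = 0 for k >= 1.
Equations for k = 0, 1, 2 (AR order 2, c_2 = 0):
  (E0) gamma(0) = phi_1 gamma(1) + phi_2 gamma(2) + c_0
  (E1) gamma(1) = phi_1 gamma(0) + phi_2 gamma(1) + c_1
  (E2) gamma(2) = phi_1 gamma(1) + phi_2 gamma(0)
From (E1): gamma(1) = A gamma(0) + B with
  A = phi_1 / (1 - phi_2) = -0.56 / 1.29 = -0.434109,   B = c_1 / (1 - phi_2) = 0 / 1.29 = 0.
Insert (E2) into (E0): gamma(0) (1 - phi_2^2) = phi_1 (1 + phi_2) gamma(1) + c_0.
  phi_1 (1 + phi_2) = (-0.56)(0.71) = -0.3976,   1 - phi_2^2 = 0.9159.
Replace gamma(1) by A gamma(0) + B and collect gamma(0):
  gamma(0) [0.9159 - (-0.3976)(-0.434109)] = c_0 = 3
  gamma(0) * 0.743298 = 3
  gamma(0) = 3 / 0.743298 = 4.036064.
  gamma(1) = A gamma(0) = (-0.434109)(4.036064) = -1.75209.
  gamma(2) = phi_1 gamma(1) + phi_2 gamma(0) = (-0.56)(-1.75209) + (-0.29)(4.036064) = -0.189288.
Therefore gamma(2) = -0.1893 (to 4 decimal places).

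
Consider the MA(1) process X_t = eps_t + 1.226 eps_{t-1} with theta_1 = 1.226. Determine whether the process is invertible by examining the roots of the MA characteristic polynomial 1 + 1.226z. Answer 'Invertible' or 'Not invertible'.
\text{Not invertible}

The MA(q) characteristic polynomial is P(z) = 1 + 1.226z.
Invertibility requires all roots to lie outside the unit circle, i.e. |z| > 1 for every root.
This is linear in z: 1 + (1.226) z = 0  =>  z = -1/(1.226) = -0.815661,  |z| = 0.815661.
Moduli of all roots: 0.8157.
All moduli strictly greater than 1? No.
Verdict: Not invertible.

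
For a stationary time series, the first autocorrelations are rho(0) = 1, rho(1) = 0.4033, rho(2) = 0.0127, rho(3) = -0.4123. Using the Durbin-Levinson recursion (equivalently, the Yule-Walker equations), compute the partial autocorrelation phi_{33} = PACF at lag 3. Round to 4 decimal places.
\phi_{33} = -0.4270

The PACF at lag k is phi_{kk}, the last component of the solution
to the Yule-Walker system G_k phi = r_k where
  (G_k)_{ij} = rho(|i - j|), (r_k)_i = rho(i), i,j = 1..k.
Equivalently, Durbin-Levinson gives phi_{kk} iteratively:
  phi_{11} = rho(1)
  phi_{kk} = [rho(k) - sum_{j=1..k-1} phi_{k-1,j} rho(k-j)]
            / [1 - sum_{j=1..k-1} phi_{k-1,j} rho(j)],
  phi_{k,j} = phi_{k-1,j} - phi_{kk} phi_{k-1,k-j},  j = 1..k-1.
Step k = 1:
  phi_11 = rho(1) = 0.4033.
Step k = 2:
  phi_22 = [rho(2) - phi_11 rho(1)] / [1 - phi_11 rho(1)] = [0.0127 - (0.4033)(0.4033)] / [1 - (0.4033)(0.4033)]
         = -0.14995089 / 0.83734911 = -0.179078.
  Update: phi_21 = phi_11 - phi_22 phi_11 = 0.4033 - (-0.179078)(0.4033) = 0.475522.
Step k = 3:
  phi_33 = [rho(3) - phi_21 rho(2) - phi_22 rho(1)] / [1 - phi_21 rho(1) - phi_22 rho(2)]
    numerator   = -0.4123 - (0.475522)(0.0127) - (-0.179078)(0.4033) = -0.34611693
    denominator = 1 - (0.475522)(0.4033) - (-0.179078)(0.0127) = 0.81049619
  phi_33 = -0.34611693 / 0.81049619 = -0.427.
Therefore phi_{33} = -0.4270.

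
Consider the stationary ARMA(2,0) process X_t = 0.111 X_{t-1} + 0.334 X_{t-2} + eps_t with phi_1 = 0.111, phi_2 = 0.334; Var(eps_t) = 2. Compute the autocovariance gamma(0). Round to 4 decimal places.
\gamma(0) = 2.3154

Multiply the model equation by X_{t-k} and take expectations. With theta_0 = psi_0 = 1 and psi_j the MA(infinity) weights, this gives
  gamma(k) - sum_i phi_i gamma(k-i) = c_k,
  c_k = sigma^2 * sum_{j=k..q} theta_j psi_{j-k}   (c_k = 0 for k > q),
using gamma(-m) = gamma(m).
Pure AR (q = 0): c_0 = sigma^2 = 2, c_k = 0 for k >= 1.
Equations for k = 0, 1, 2 (AR order 2, c_2 = 0):
  (E0) gamma(0) = phi_1 gamma(1) + phi_2 gamma(2) + c_0
  (E1) gamma(1) = phi_1 gamma(0) + phi_2 gamma(1) + c_1
  (E2) gamma(2) = phi_1 gamma(1) + phi_2 gamma(0)
From (E1): gamma(1) = A gamma(0) + B with
  A = phi_1 / (1 - phi_2) = 0.111 / 0.666 = 0.166667,   B = c_1 / (1 - phi_2) = 0 / 0.666 = 0.
Insert (E2) into (E0): gamma(0) (1 - phi_2^2) = phi_1 (1 + phi_2) gamma(1) + c_0.
  phi_1 (1 + phi_2) = (0.111)(1.334) = 0.148074,   1 - phi_2^2 = 0.888444.
Replace gamma(1) by A gamma(0) + B and collect gamma(0):
  gamma(0) [0.888444 - (0.148074)(0.166667)] = c_0 = 2
  gamma(0) * 0.863765 = 2
  gamma(0) = 2 / 0.863765 = 2.315445.
Therefore gamma(0) = 2.3154 (to 4 decimal places).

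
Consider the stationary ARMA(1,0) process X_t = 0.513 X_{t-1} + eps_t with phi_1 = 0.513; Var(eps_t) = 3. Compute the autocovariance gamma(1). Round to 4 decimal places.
\gamma(1) = 2.0887

Multiply the model equation by X_{t-k} and take expectations. With theta_0 = psi_0 = 1 and psi_j the MA(infinity) weights, this gives
  gamma(k) - sum_i phi_i gamma(k-i) = c_k,
  c_k = sigma^2 * sum_{j=k..q} theta_j psi_{j-k}   (c_k = 0 for k > q),
using gamma(-m) = gamma(m).
Pure AR (q = 0): c_0 = sigma^2 = 3, c_k = 0 for k >= 1.
Equations for k = 0 and k = 1 (AR order 1):
  gamma(0) = phi_1 gamma(1) + c_0
  gamma(1) = phi_1 gamma(0) + c_1
Substituting the second into the first: gamma(0) (1 - phi_1^2) = c_0 + phi_1 c_1, so
  gamma(0) = c_0 / (1 - phi_1^2) = 3 / (1 - (0.513)^2) = 3 / 0.736831 = 4.07149.
  gamma(1) = phi_1 gamma(0) = (0.513)(4.07149) = 2.088674.
Therefore gamma(1) = 2.0887 (to 4 decimal places).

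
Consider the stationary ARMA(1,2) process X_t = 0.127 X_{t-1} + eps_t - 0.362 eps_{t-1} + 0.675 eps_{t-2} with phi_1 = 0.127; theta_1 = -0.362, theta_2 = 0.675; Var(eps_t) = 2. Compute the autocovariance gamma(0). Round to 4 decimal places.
\gamma(0) = 2.9565

Multiply the model equation by X_{t-k} and take expectations. With theta_0 = psi_0 = 1 and psi_j the MA(infinity) weights, this gives
  gamma(k) - sum_i phi_i gamma(k-i) = c_k,
  c_k = sigma^2 * sum_{j=k..q} theta_j psi_{j-k}   (c_k = 0 for k > q),
using gamma(-m) = gamma(m).
psi-weights needed (psi_j = theta_j + sum_i phi_i psi_{j-i}):
  psi_1 = theta_1 + phi_1 = -0.362 + (0.127) = -0.235
  psi_2 = theta_2 + phi_1 psi_1 = 0.675 + (0.127)(-0.235) = 0.645155
Right-hand sides:
  c_0 = sigma^2 (1 + theta_1 psi_1 + theta_2 psi_2) = 2 * (1 + (-0.362)(-0.235) + (0.675)(0.645155)) = 2 * 1.52055 = 3.041099
  c_1 = sigma^2 (theta_1 + theta_2 psi_1) = 2 * (-0.362 + (0.675)(-0.235)) = -1.04125
  c_2 = sigma^2 theta_2 = 2 * (0.675) = 1.35
Equations for k = 0 and k = 1 (AR order 1):
  gamma(0) = phi_1 gamma(1) + c_0
  gamma(1) = phi_1 gamma(0) + c_1
Substituting the second into the first: gamma(0) (1 - phi_1^2) = c_0 + phi_1 c_1, so
  gamma(0) = (c_0 + phi_1 c_1) / (1 - phi_1^2) = (3.041099 + (0.127)(-1.04125)) / (1 - (0.127)^2) = 2.908861 / 0.983871 = 2.956547.
Therefore gamma(0) = 2.9565 (to 4 decimal places).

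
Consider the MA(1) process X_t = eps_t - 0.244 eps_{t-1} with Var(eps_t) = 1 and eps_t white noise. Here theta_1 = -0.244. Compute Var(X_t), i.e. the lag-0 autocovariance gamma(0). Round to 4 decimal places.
\gamma(0) = 1.0595

For an MA(q) process X_t = eps_t + sum_i theta_i eps_{t-i} with
Var(eps_t) = sigma^2, the variance is
  gamma(0) = sigma^2 * (1 + sum_i theta_i^2).
  sum_i theta_i^2 = (-0.244)^2 = 0.059536.
  gamma(0) = 1 * (1 + 0.059536) = 1 * 1.059536 = 1.059536, which rounds to 1.0595.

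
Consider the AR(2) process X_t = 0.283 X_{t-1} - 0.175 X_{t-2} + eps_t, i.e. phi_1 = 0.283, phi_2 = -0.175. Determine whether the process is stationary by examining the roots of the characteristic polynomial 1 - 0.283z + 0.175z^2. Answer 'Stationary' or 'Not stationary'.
\text{Stationary}

The AR(p) characteristic polynomial is P(z) = 1 - 0.283z + 0.175z^2.
Stationarity requires all roots to lie outside the unit circle, i.e. |z| > 1 for every root.
Set 1 + (-0.283) z + (0.175) z^2 = 0, i.e. a z^2 + b z + c = 0 with a = 0.175, b = -0.283, c = 1.
Discriminant D = b^2 - 4ac = (-0.283)^2 - 4*(0.175)*1 = 0.080089 - (0.7) = -0.619911.
D < 0, so the roots are the complex-conjugate pair z = (-b +/- i sqrt(-D)) / (2a) = 0.8086 +/- 2.2496i.
For a conjugate pair |z|^2 = z * conj(z) = (product of roots) = c/a = 1/(0.175) = 5.714286, so |z| = sqrt(5.714286) = 2.3905 for both roots.
Moduli of all roots: 2.3905, 2.3905.
All moduli strictly greater than 1? Yes.
Verdict: Stationary.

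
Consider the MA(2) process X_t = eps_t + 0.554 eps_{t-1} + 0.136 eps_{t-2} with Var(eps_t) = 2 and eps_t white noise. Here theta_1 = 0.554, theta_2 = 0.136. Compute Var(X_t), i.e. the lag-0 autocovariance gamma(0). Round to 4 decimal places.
\gamma(0) = 2.6508

For an MA(q) process X_t = eps_t + sum_i theta_i eps_{t-i} with
Var(eps_t) = sigma^2, the variance is
  gamma(0) = sigma^2 * (1 + sum_i theta_i^2).
  sum_i theta_i^2 = (0.554)^2 + (0.136)^2 = 0.306916 + 0.018496 = 0.325412.
  gamma(0) = 2 * (1 + 0.325412) = 2 * 1.325412 = 2.650824, which rounds to 2.6508.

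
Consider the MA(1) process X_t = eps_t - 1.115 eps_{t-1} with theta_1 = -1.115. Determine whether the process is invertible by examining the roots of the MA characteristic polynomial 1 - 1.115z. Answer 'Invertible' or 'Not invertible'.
\text{Not invertible}

The MA(q) characteristic polynomial is P(z) = 1 - 1.115z.
Invertibility requires all roots to lie outside the unit circle, i.e. |z| > 1 for every root.
This is linear in z: 1 + (-1.115) z = 0  =>  z = -1/(-1.115) = 0.896861,  |z| = 0.896861.
Moduli of all roots: 0.8969.
All moduli strictly greater than 1? No.
Verdict: Not invertible.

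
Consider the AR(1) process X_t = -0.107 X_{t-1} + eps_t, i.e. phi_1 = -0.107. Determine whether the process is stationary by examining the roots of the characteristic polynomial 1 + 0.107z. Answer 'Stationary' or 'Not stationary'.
\text{Stationary}

The AR(p) characteristic polynomial is P(z) = 1 + 0.107z.
Stationarity requires all roots to lie outside the unit circle, i.e. |z| > 1 for every root.
This is linear in z: 1 + (0.107) z = 0  =>  z = -1/(0.107) = -9.345794,  |z| = 9.345794.
Moduli of all roots: 9.3458.
All moduli strictly greater than 1? Yes.
Verdict: Stationary.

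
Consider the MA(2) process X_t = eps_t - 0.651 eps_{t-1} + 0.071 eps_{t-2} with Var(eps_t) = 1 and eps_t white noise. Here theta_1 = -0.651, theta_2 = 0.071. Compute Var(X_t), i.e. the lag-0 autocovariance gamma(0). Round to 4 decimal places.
\gamma(0) = 1.4288

For an MA(q) process X_t = eps_t + sum_i theta_i eps_{t-i} with
Var(eps_t) = sigma^2, the variance is
  gamma(0) = sigma^2 * (1 + sum_i theta_i^2).
  sum_i theta_i^2 = (-0.651)^2 + (0.071)^2 = 0.423801 + 0.005041 = 0.428842.
  gamma(0) = 1 * (1 + 0.428842) = 1 * 1.428842 = 1.428842, which rounds to 1.4288.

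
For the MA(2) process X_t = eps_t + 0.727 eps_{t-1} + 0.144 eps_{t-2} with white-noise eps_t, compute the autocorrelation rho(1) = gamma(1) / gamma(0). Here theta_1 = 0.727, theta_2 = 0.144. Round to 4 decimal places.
\rho(1) = 0.5368

For an MA(q) process with theta_0 = 1, the autocovariance is
  gamma(k) = sigma^2 * sum_{i=0..q-k} theta_i * theta_{i+k},
and rho(k) = gamma(k) / gamma(0). Sigma^2 cancels.
  numerator   = (1)*(0.727) + (0.727)*(0.144) = 0.831688.
  denominator = (1)^2 + (0.727)^2 + (0.144)^2 = 1.549265.
  rho(1) = 0.831688 / 1.549265 = 0.5368.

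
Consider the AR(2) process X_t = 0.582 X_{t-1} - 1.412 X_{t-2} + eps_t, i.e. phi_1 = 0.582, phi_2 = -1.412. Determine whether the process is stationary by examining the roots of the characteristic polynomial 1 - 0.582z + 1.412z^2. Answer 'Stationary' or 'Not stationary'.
\text{Not stationary}

The AR(p) characteristic polynomial is P(z) = 1 - 0.582z + 1.412z^2.
Stationarity requires all roots to lie outside the unit circle, i.e. |z| > 1 for every root.
Set 1 + (-0.582) z + (1.412) z^2 = 0, i.e. a z^2 + b z + c = 0 with a = 1.412, b = -0.582, c = 1.
Discriminant D = b^2 - 4ac = (-0.582)^2 - 4*(1.412)*1 = 0.338724 - (5.648) = -5.309276.
D < 0, so the roots are the complex-conjugate pair z = (-b +/- i sqrt(-D)) / (2a) = 0.2061 +/- 0.8159i.
For a conjugate pair |z|^2 = z * conj(z) = (product of roots) = c/a = 1/(1.412) = 0.708215, so |z| = sqrt(0.708215) = 0.8416 for both roots.
Moduli of all roots: 0.8416, 0.8416.
All moduli strictly greater than 1? No.
Verdict: Not stationary.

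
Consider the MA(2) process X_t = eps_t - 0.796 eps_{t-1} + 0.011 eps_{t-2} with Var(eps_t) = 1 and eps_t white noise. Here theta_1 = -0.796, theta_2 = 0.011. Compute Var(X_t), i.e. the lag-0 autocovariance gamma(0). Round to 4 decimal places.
\gamma(0) = 1.6337

For an MA(q) process X_t = eps_t + sum_i theta_i eps_{t-i} with
Var(eps_t) = sigma^2, the variance is
  gamma(0) = sigma^2 * (1 + sum_i theta_i^2).
  sum_i theta_i^2 = (-0.796)^2 + (0.011)^2 = 0.633616 + 0.000121 = 0.633737.
  gamma(0) = 1 * (1 + 0.633737) = 1 * 1.633737 = 1.633737, which rounds to 1.6337.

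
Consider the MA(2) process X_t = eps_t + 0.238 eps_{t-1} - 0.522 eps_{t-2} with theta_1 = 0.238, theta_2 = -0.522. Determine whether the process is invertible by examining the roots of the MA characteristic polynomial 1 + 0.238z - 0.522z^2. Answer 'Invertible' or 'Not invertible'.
\text{Invertible}

The MA(q) characteristic polynomial is P(z) = 1 + 0.238z - 0.522z^2.
Invertibility requires all roots to lie outside the unit circle, i.e. |z| > 1 for every root.
Set 1 + (0.238) z + (-0.522) z^2 = 0, i.e. a z^2 + b z + c = 0 with a = -0.522, b = 0.238, c = 1.
Discriminant D = b^2 - 4ac = (0.238)^2 - 4*(-0.522)*1 = 0.056644 - (-2.088) = 2.144644.
D >= 0, so the roots are real: z = (-b +/- sqrt(D)) / (2a) = (-0.238 +/- 1.46446) / (-1.044).
  z_1 = (-0.238 + 1.46446) / (-1.044) = -1.1748,   |z_1| = 1.1748.
  z_2 = (-0.238 - 1.46446) / (-1.044) = 1.6307,   |z_2| = 1.6307.
Moduli of all roots: 1.1748, 1.6307.
All moduli strictly greater than 1? Yes.
Verdict: Invertible.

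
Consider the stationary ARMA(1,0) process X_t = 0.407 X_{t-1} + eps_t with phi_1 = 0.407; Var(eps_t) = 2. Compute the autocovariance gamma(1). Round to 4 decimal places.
\gamma(1) = 0.9756

Multiply the model equation by X_{t-k} and take expectations. With theta_0 = psi_0 = 1 and psi_j the MA(infinity) weights, this gives
  gamma(k) - sum_i phi_i gamma(k-i) = c_k,
  c_k = sigma^2 * sum_{j=k..q} theta_j psi_{j-k}   (c_k = 0 for k > q),
using gamma(-m) = gamma(m).
Pure AR (q = 0): c_0 = sigma^2 = 2, c_k = 0 for k >= 1.
Equations for k = 0 and k = 1 (AR order 1):
  gamma(0) = phi_1 gamma(1) + c_0
  gamma(1) = phi_1 gamma(0) + c_1
Substituting the second into the first: gamma(0) (1 - phi_1^2) = c_0 + phi_1 c_1, so
  gamma(0) = c_0 / (1 - phi_1^2) = 2 / (1 - (0.407)^2) = 2 / 0.834351 = 2.397073.
  gamma(1) = phi_1 gamma(0) = (0.407)(2.397073) = 0.975609.
Therefore gamma(1) = 0.9756 (to 4 decimal places).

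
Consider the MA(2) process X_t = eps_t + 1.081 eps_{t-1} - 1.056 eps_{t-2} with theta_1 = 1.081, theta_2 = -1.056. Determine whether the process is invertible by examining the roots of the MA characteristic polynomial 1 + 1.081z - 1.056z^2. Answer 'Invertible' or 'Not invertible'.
\text{Not invertible}

The MA(q) characteristic polynomial is P(z) = 1 + 1.081z - 1.056z^2.
Invertibility requires all roots to lie outside the unit circle, i.e. |z| > 1 for every root.
Set 1 + (1.081) z + (-1.056) z^2 = 0, i.e. a z^2 + b z + c = 0 with a = -1.056, b = 1.081, c = 1.
Discriminant D = b^2 - 4ac = (1.081)^2 - 4*(-1.056)*1 = 1.168561 - (-4.224) = 5.392561.
D >= 0, so the roots are real: z = (-b +/- sqrt(D)) / (2a) = (-1.081 +/- 2.322189) / (-2.112).
  z_1 = (-1.081 + 2.322189) / (-2.112) = -0.5877,   |z_1| = 0.5877.
  z_2 = (-1.081 - 2.322189) / (-2.112) = 1.6114,   |z_2| = 1.6114.
Moduli of all roots: 0.5877, 1.6114.
All moduli strictly greater than 1? No.
Verdict: Not invertible.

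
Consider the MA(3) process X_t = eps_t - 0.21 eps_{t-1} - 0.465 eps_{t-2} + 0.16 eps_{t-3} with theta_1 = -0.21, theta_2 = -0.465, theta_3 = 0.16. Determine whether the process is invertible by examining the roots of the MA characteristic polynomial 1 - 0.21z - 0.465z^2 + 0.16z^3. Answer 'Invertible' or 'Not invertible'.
\text{Invertible}

The MA(q) characteristic polynomial is P(z) = 1 - 0.21z - 0.465z^2 + 0.16z^3.
Invertibility requires all roots to lie outside the unit circle, i.e. |z| > 1 for every root.
Degree 3: look for a simple real root z0 first, then factor out (1 - z/z0) and solve the remaining quadratic.
Testing z0 = 2: P(2) = 1 + (-0.21)(2) + (-0.465)(2)^2 + (0.16)(2)^3
  = 1 + (-0.42) + (-1.86) + (1.28) = 0.  So z_0 = 2 is a root, |z_0| = 2.
Divide out the factor (1 - 0.5 z) = (1 - z/z0) (since 1/z0 = 0.5):
  P(z) = (1 - 0.5 z)(1 + (0.29) z + (-0.32) z^2)
  [check: z-coef 0.29 - (0.5) = -0.21; z^2-coef -0.32 - (0.5)(0.29) = -0.465; z^3-coef -(0.5)(-0.32) = 0.16.]
Remaining roots from the quadratic factor 1 + (0.29) z + (-0.32) z^2:
  Set 1 + (0.29) z + (-0.32) z^2 = 0, i.e. a z^2 + b z + c = 0 with a = -0.32, b = 0.29, c = 1.
  Discriminant D = b^2 - 4ac = (0.29)^2 - 4*(-0.32)*1 = 0.0841 - (-1.28) = 1.3641.
  D >= 0, so the roots are real: z = (-b +/- sqrt(D)) / (2a) = (-0.29 +/- 1.167947) / (-0.64).
    z_1 = (-0.29 + 1.167947) / (-0.64) = -1.3718,   |z_1| = 1.3718.
    z_2 = (-0.29 - 1.167947) / (-0.64) = 2.278,   |z_2| = 2.278.
Moduli of all roots: 2.0000, 1.3718, 2.2780.
All moduli strictly greater than 1? Yes.
Verdict: Invertible.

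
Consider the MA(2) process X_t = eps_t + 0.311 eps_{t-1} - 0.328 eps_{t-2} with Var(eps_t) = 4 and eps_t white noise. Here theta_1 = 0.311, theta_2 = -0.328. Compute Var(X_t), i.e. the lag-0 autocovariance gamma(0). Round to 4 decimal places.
\gamma(0) = 4.8172

For an MA(q) process X_t = eps_t + sum_i theta_i eps_{t-i} with
Var(eps_t) = sigma^2, the variance is
  gamma(0) = sigma^2 * (1 + sum_i theta_i^2).
  sum_i theta_i^2 = (0.311)^2 + (-0.328)^2 = 0.096721 + 0.107584 = 0.204305.
  gamma(0) = 4 * (1 + 0.204305) = 4 * 1.204305 = 4.81722, which rounds to 4.8172.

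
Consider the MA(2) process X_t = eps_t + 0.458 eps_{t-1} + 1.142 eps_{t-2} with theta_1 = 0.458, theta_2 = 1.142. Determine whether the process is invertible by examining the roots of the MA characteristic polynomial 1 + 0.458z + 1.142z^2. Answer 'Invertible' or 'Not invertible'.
\text{Not invertible}

The MA(q) characteristic polynomial is P(z) = 1 + 0.458z + 1.142z^2.
Invertibility requires all roots to lie outside the unit circle, i.e. |z| > 1 for every root.
Set 1 + (0.458) z + (1.142) z^2 = 0, i.e. a z^2 + b z + c = 0 with a = 1.142, b = 0.458, c = 1.
Discriminant D = b^2 - 4ac = (0.458)^2 - 4*(1.142)*1 = 0.209764 - (4.568) = -4.358236.
D < 0, so the roots are the complex-conjugate pair z = (-b +/- i sqrt(-D)) / (2a) = -0.2005 +/- 0.914i.
For a conjugate pair |z|^2 = z * conj(z) = (product of roots) = c/a = 1/(1.142) = 0.875657, so |z| = sqrt(0.875657) = 0.9358 for both roots.
Moduli of all roots: 0.9358, 0.9358.
All moduli strictly greater than 1? No.
Verdict: Not invertible.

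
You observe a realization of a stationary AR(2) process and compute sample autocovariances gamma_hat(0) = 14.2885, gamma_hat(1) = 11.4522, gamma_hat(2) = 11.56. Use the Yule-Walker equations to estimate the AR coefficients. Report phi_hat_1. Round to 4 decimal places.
\hat\phi_{1} = 0.4280

The Yule-Walker equations for an AR(p) process read, in matrix form,
  Gamma_p phi = r_p,   with   (Gamma_p)_{ij} = gamma(|i - j|),
                       (r_p)_i = gamma(i),   i,j = 1..p.
Substitute the sample gammas (Toeplitz matrix and right-hand side of size 2):
  Gamma_p = [[14.2885, 11.4522], [11.4522, 14.2885]]
  r_p     = [11.4522, 11.56]
Written out:
  14.2885 phi_1 + 11.4522 phi_2 = 11.4522
  11.4522 phi_1 + 14.2885 phi_2 = 11.56
Solve by Cramer's rule:
  det = gamma(0)^2 - gamma(1)^2 = (14.2885)^2 - (11.4522)^2 = 204.16123225 - 131.15288484 = 73.00834741
  phi_hat_1 = [gamma(1) gamma(0) - gamma(1) gamma(2)] / det = [(11.4522)(14.2885) - (11.4522)(11.56)] / 73.00834741 = 31.2473277 / 73.00834741 = 0.428
  phi_hat_2 = [gamma(0) gamma(2) - gamma(1)^2] / det = [(14.2885)(11.56) - (11.4522)^2] / 73.00834741 = 34.02217516 / 73.00834741 = 0.466
So phi_hat = [0.4280, 0.4660].
Therefore phi_hat_1 = 0.4280.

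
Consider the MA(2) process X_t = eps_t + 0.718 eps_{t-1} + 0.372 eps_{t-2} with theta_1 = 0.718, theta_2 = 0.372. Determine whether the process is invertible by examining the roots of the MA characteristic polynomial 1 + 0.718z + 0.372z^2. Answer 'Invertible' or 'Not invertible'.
\text{Invertible}

The MA(q) characteristic polynomial is P(z) = 1 + 0.718z + 0.372z^2.
Invertibility requires all roots to lie outside the unit circle, i.e. |z| > 1 for every root.
Set 1 + (0.718) z + (0.372) z^2 = 0, i.e. a z^2 + b z + c = 0 with a = 0.372, b = 0.718, c = 1.
Discriminant D = b^2 - 4ac = (0.718)^2 - 4*(0.372)*1 = 0.515524 - (1.488) = -0.972476.
D < 0, so the roots are the complex-conjugate pair z = (-b +/- i sqrt(-D)) / (2a) = -0.9651 +/- 1.3255i.
For a conjugate pair |z|^2 = z * conj(z) = (product of roots) = c/a = 1/(0.372) = 2.688172, so |z| = sqrt(2.688172) = 1.6396 for both roots.
Moduli of all roots: 1.6396, 1.6396.
All moduli strictly greater than 1? Yes.
Verdict: Invertible.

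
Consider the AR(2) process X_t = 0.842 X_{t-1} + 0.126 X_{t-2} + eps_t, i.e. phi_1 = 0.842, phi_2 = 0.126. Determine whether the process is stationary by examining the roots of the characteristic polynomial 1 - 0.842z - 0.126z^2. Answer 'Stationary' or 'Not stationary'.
\text{Stationary}

The AR(p) characteristic polynomial is P(z) = 1 - 0.842z - 0.126z^2.
Stationarity requires all roots to lie outside the unit circle, i.e. |z| > 1 for every root.
Set 1 + (-0.842) z + (-0.126) z^2 = 0, i.e. a z^2 + b z + c = 0 with a = -0.126, b = -0.842, c = 1.
Discriminant D = b^2 - 4ac = (-0.842)^2 - 4*(-0.126)*1 = 0.708964 - (-0.504) = 1.212964.
D >= 0, so the roots are real: z = (-b +/- sqrt(D)) / (2a) = (0.842 +/- 1.101346) / (-0.252).
  z_1 = (0.842 + 1.101346) / (-0.252) = -7.7117,   |z_1| = 7.7117.
  z_2 = (0.842 - 1.101346) / (-0.252) = 1.0292,   |z_2| = 1.0292.
Moduli of all roots: 7.7117, 1.0292.
All moduli strictly greater than 1? Yes.
Verdict: Stationary.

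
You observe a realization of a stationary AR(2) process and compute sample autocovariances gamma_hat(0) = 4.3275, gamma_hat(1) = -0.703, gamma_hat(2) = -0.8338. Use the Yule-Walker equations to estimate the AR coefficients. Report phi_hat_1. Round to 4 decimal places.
\hat\phi_{1} = -0.1990

The Yule-Walker equations for an AR(p) process read, in matrix form,
  Gamma_p phi = r_p,   with   (Gamma_p)_{ij} = gamma(|i - j|),
                       (r_p)_i = gamma(i),   i,j = 1..p.
Substitute the sample gammas (Toeplitz matrix and right-hand side of size 2):
  Gamma_p = [[4.3275, -0.703], [-0.703, 4.3275]]
  r_p     = [-0.703, -0.8338]
Written out:
  4.3275 phi_1 - 0.703 phi_2 = -0.703
  -0.703 phi_1 + 4.3275 phi_2 = -0.8338
Solve by Cramer's rule:
  det = gamma(0)^2 - gamma(1)^2 = (4.3275)^2 - (-0.703)^2 = 18.72725625 - 0.494209 = 18.23304725
  phi_hat_1 = [gamma(1) gamma(0) - gamma(1) gamma(2)] / det = [(-0.703)(4.3275) - (-0.703)(-0.8338)] / 18.23304725 = -3.6283939 / 18.23304725 = -0.199
  phi_hat_2 = [gamma(0) gamma(2) - gamma(1)^2] / det = [(4.3275)(-0.8338) - (-0.703)^2] / 18.23304725 = -4.1024785 / 18.23304725 = -0.225
So phi_hat = [-0.1990, -0.2250].
Therefore phi_hat_1 = -0.1990.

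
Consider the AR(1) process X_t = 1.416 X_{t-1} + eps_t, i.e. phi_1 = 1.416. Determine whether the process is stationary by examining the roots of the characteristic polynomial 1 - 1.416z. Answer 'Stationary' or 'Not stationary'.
\text{Not stationary}

The AR(p) characteristic polynomial is P(z) = 1 - 1.416z.
Stationarity requires all roots to lie outside the unit circle, i.e. |z| > 1 for every root.
This is linear in z: 1 + (-1.416) z = 0  =>  z = -1/(-1.416) = 0.706215,  |z| = 0.706215.
Moduli of all roots: 0.7062.
All moduli strictly greater than 1? No.
Verdict: Not stationary.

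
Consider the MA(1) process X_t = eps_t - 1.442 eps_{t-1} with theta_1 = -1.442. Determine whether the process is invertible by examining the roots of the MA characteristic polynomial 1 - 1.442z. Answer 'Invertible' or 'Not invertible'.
\text{Not invertible}

The MA(q) characteristic polynomial is P(z) = 1 - 1.442z.
Invertibility requires all roots to lie outside the unit circle, i.e. |z| > 1 for every root.
This is linear in z: 1 + (-1.442) z = 0  =>  z = -1/(-1.442) = 0.693481,  |z| = 0.693481.
Moduli of all roots: 0.6935.
All moduli strictly greater than 1? No.
Verdict: Not invertible.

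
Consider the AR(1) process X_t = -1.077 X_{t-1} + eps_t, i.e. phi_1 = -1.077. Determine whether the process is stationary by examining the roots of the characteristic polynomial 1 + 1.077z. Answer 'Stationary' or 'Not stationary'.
\text{Not stationary}

The AR(p) characteristic polynomial is P(z) = 1 + 1.077z.
Stationarity requires all roots to lie outside the unit circle, i.e. |z| > 1 for every root.
This is linear in z: 1 + (1.077) z = 0  =>  z = -1/(1.077) = -0.928505,  |z| = 0.928505.
Moduli of all roots: 0.9285.
All moduli strictly greater than 1? No.
Verdict: Not stationary.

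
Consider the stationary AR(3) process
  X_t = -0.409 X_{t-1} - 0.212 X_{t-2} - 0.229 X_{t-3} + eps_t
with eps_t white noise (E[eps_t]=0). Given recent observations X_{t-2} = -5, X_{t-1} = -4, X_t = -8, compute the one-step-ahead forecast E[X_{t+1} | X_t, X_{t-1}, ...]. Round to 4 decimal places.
E[X_{t+1} \mid \mathcal F_t] = 5.2650

For an AR(p) model X_t = c + sum_i phi_i X_{t-i} + eps_t, the
one-step-ahead conditional mean is
  E[X_{t+1} | X_t, ...] = c + sum_i phi_i X_{t+1-i}.
Substitute known values:
  E[X_{t+1} | ...] = (-0.409) * (-8) + (-0.212) * (-4) + (-0.229) * (-5)
                   = 5.2650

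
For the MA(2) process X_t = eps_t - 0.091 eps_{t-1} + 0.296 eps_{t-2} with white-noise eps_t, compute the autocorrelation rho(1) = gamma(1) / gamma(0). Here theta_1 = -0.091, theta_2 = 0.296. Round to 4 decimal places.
\rho(1) = -0.1076

For an MA(q) process with theta_0 = 1, the autocovariance is
  gamma(k) = sigma^2 * sum_{i=0..q-k} theta_i * theta_{i+k},
and rho(k) = gamma(k) / gamma(0). Sigma^2 cancels.
  numerator   = (1)*(-0.091) + (-0.091)*(0.296) = -0.117936.
  denominator = (1)^2 + (-0.091)^2 + (0.296)^2 = 1.095897.
  rho(1) = -0.117936 / 1.095897 = -0.1076.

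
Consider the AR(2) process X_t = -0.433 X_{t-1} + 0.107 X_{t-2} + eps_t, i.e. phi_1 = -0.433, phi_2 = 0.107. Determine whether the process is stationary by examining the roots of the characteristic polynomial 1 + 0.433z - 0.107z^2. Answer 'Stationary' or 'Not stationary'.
\text{Stationary}

The AR(p) characteristic polynomial is P(z) = 1 + 0.433z - 0.107z^2.
Stationarity requires all roots to lie outside the unit circle, i.e. |z| > 1 for every root.
Set 1 + (0.433) z + (-0.107) z^2 = 0, i.e. a z^2 + b z + c = 0 with a = -0.107, b = 0.433, c = 1.
Discriminant D = b^2 - 4ac = (0.433)^2 - 4*(-0.107)*1 = 0.187489 - (-0.428) = 0.615489.
D >= 0, so the roots are real: z = (-b +/- sqrt(D)) / (2a) = (-0.433 +/- 0.784531) / (-0.214).
  z_1 = (-0.433 + 0.784531) / (-0.214) = -1.6427,   |z_1| = 1.6427.
  z_2 = (-0.433 - 0.784531) / (-0.214) = 5.6894,   |z_2| = 5.6894.
Moduli of all roots: 1.6427, 5.6894.
All moduli strictly greater than 1? Yes.
Verdict: Stationary.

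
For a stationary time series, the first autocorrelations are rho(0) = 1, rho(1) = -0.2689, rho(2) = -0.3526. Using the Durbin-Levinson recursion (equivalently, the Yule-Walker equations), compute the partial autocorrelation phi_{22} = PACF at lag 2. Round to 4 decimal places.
\phi_{22} = -0.4580

The PACF at lag k is phi_{kk}, the last component of the solution
to the Yule-Walker system G_k phi = r_k where
  (G_k)_{ij} = rho(|i - j|), (r_k)_i = rho(i), i,j = 1..k.
Equivalently, Durbin-Levinson gives phi_{kk} iteratively:
  phi_{11} = rho(1)
  phi_{kk} = [rho(k) - sum_{j=1..k-1} phi_{k-1,j} rho(k-j)]
            / [1 - sum_{j=1..k-1} phi_{k-1,j} rho(j)],
  phi_{k,j} = phi_{k-1,j} - phi_{kk} phi_{k-1,k-j},  j = 1..k-1.
Step k = 1:
  phi_11 = rho(1) = -0.2689.
Step k = 2:
  phi_22 = [rho(2) - phi_11 rho(1)] / [1 - phi_11 rho(1)] = [-0.3526 - (-0.2689)(-0.2689)] / [1 - (-0.2689)(-0.2689)]
         = -0.42490721 / 0.92769279 = -0.458.
Therefore phi_{22} = -0.4580.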